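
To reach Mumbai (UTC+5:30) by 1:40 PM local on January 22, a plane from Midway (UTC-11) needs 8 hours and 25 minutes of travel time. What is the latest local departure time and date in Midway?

12:45 PM on January 21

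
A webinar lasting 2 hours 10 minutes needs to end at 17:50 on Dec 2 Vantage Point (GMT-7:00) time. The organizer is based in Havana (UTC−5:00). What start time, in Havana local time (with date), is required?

17:40 on December 2

Target end time in UTC: 17:50 + 7:00 = 00:50 on Dec 3.
Subtract 2 hours and 10 minutes → start 22:40 UTC on Dec 2.
Havana is UTC−5:00: 22:40 − 5:00 = 17:40 on Dec 2.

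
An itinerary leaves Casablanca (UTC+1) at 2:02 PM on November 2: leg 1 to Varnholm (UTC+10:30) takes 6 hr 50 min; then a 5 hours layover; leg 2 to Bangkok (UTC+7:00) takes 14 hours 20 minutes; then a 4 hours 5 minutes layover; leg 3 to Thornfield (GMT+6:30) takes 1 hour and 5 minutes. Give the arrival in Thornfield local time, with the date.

Convert departure to UTC: 2:02 PM − 1:00 = 1:02 PM UTC on Nov 2.
Add 6 hours and 50 minutes leg 1 → 7:52 PM UTC.
Add 5 hours layover in Varnholm → 12:52 AM UTC (Nov 3).
Add 14 hours 20 minutes leg 2 → 3:12 PM UTC.
Add 4 hours 5 minutes layover in Bangkok → 7:17 PM UTC.
Add 1 hour 5 minutes leg 3 → 8:22 PM UTC.
Thornfield is UTC+6:30, so local arrival = 8:22 PM + 6:30 = 2:52 AM on Nov 4.

2:52 AM on Nov 4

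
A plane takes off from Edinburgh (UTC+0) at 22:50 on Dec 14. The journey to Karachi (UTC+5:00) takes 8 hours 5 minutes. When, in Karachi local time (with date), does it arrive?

Edinburgh is at UTC+0, so departure is already 22:50 UTC on Dec 14.
Add 8 hours and 5 minutes travel time → 06:55 UTC (Dec 15).
Karachi is UTC+5:00, so local arrival = 06:55 + 5:00 = 11:55 on Dec 15.

11:55 on December 15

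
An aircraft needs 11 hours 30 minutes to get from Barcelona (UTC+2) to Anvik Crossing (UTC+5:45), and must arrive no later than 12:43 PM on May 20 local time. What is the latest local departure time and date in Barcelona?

Target arrival in UTC: 12:43 PM − 5:45 = 6:58 AM on May 20.
Subtract 11 hours 30 minutes → departure 7:28 PM UTC on May 19.
Barcelona is UTC+2:00: 7:28 PM + 2:00 = 9:28 PM on May 19.

9:28 PM on May 19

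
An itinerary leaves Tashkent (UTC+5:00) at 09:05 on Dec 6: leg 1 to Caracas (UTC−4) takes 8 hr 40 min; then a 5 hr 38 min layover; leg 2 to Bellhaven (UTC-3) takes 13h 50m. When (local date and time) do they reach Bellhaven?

Convert departure to UTC: 09:05 − 5:00 = 04:05 UTC on Dec 6.
Add 8 hours and 40 minutes leg 1 → 12:45 UTC.
Add 5 hours and 38 minutes layover in Caracas → 18:23 UTC.
Add 13 hours and 50 minutes leg 2 → 08:13 UTC (Dec 7).
Bellhaven is UTC−3:00, so local arrival = 08:13 − 3:00 = 05:13 on Dec 7.

05:13 on December 7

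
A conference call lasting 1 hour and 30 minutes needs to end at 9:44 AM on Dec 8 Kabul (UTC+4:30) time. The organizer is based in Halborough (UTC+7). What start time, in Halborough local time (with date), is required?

Target end time in UTC: 9:44 AM − 4:30 = 5:14 AM on Dec 8.
Subtract 1 hour 30 minutes → start 3:44 AM UTC on Dec 8.
Halborough is UTC+7:00: 3:44 AM + 7:00 = 10:44 AM on Dec 8.

10:44 AM on Dec 8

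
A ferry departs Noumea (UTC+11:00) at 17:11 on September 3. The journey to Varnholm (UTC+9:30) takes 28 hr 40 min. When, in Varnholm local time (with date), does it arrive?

20:21 on September 4

Varnholm is 1:30 behind Noumea.
After 28 hours 40 minutes it is 21:51 (Sep 4) in Noumea.
Shift by the zone difference: 21:51 − 1:30 = 20:21 on Sep 4 in Varnholm.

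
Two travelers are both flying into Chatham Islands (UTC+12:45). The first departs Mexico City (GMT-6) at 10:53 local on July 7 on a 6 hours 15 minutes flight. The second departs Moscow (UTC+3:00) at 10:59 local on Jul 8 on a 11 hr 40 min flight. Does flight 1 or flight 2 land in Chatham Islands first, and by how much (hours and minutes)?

the first, by 20 hours 31 minutes

Flight 1 in UTC: 10:53 + 6:00 = 16:53 on Jul 7.
+6 hours 15 minutes → arrive 23:08 UTC on Jul 7.
Flight 2 in UTC: 10:59 − 3:00 = 07:59 on Jul 8.
+11 hours 40 minutes → arrive 19:39 UTC on Jul 8.
Flight 1 lands earlier by 20 hours 31 minutes.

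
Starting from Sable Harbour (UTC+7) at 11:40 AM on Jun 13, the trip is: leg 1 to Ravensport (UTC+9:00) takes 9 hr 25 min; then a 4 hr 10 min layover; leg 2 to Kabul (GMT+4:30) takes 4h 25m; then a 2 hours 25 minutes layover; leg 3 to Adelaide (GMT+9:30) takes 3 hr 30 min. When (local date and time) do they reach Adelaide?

2:05 PM on Jun 14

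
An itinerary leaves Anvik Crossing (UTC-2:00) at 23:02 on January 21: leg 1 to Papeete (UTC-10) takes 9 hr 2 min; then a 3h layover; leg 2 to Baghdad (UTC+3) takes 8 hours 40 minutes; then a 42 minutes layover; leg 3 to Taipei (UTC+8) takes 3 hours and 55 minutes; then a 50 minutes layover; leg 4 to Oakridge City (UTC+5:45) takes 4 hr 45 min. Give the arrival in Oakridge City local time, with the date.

Convert departure to UTC: 23:02 + 2:00 = 01:02 UTC on Jan 22.
Add 9 hours 2 minutes leg 1 → 10:04 UTC.
Add 3 hours layover in Papeete → 13:04 UTC.
Add 8 hours 40 minutes leg 2 → 21:44 UTC.
Add 42 minutes layover in Baghdad → 22:26 UTC.
Add 3 hours 55 minutes leg 3 → 02:21 UTC (Jan 23).
Add 50 minutes layover in Taipei → 03:11 UTC.
Add 4 hours and 45 minutes leg 4 → 07:56 UTC.
Oakridge City is UTC+5:45, so local arrival = 07:56 + 5:45 = 13:41 on Jan 23.

13:41 on Jan 23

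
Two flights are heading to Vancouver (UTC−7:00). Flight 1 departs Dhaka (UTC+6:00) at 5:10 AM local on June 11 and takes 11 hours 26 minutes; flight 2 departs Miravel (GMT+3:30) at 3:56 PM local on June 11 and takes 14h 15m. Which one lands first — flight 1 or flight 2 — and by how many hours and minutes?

the first, by 16 hours 5 minutes

Flight 1 in UTC: 5:10 AM − 6:00 = 11:10 PM on Jun 10.
+11 hours and 26 minutes → arrive 10:36 AM UTC on Jun 11.
Flight 2 in UTC: 3:56 PM − 3:30 = 12:26 PM on Jun 11.
+14 hours and 15 minutes → arrive 2:41 AM UTC on Jun 12.
Flight 1 lands earlier by 16 hours 5 minutes.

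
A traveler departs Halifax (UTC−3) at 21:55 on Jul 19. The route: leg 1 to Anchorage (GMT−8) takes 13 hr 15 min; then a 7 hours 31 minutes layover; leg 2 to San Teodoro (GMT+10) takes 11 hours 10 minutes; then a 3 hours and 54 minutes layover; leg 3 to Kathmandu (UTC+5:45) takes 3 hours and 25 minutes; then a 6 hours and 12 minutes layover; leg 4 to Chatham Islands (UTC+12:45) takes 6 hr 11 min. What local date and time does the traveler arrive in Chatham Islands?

Convert departure to UTC: 21:55 + 3:00 = 00:55 UTC on Jul 20.
Add 13 hours 15 minutes leg 1 → 14:10 UTC.
Add 7 hours and 31 minutes layover in Anchorage → 21:41 UTC.
Add 11 hours 10 minutes leg 2 → 08:51 UTC (Jul 21).
Add 3 hours 54 minutes layover in San Teodoro → 12:45 UTC.
Add 3 hours and 25 minutes leg 3 → 16:10 UTC.
Add 6 hours 12 minutes layover in Kathmandu → 22:22 UTC.
Add 6 hours and 11 minutes leg 4 → 04:33 UTC (Jul 22).
Chatham Islands is UTC+12:45, so local arrival = 04:33 + 12:45 = 17:18 on Jul 22.

17:18 on July 22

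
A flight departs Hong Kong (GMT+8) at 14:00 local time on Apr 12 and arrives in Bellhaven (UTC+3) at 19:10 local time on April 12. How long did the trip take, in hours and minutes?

10 hours 10 minutes

Departure in UTC: 14:00 − 8:00 = 06:00 on Apr 12.
Arrival in UTC: 19:10 − 3:00 = 16:10 on Apr 12.
Elapsed = 16:10 − 06:00 = 10 hours 10 minutes.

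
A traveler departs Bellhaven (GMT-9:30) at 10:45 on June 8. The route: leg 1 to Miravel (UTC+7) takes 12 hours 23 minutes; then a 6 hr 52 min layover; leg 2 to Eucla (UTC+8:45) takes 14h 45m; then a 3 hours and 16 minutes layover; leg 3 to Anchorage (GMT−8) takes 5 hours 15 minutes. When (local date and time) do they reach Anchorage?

06:46 on Jun 10

Convert departure to UTC: 10:45 + 9:30 = 20:15 UTC on Jun 8.
Add 12 hours 23 minutes leg 1 → 08:38 UTC (Jun 9).
Add 6 hours 52 minutes layover in Miravel → 15:30 UTC.
Add 14 hours and 45 minutes leg 2 → 06:15 UTC (Jun 10).
Add 3 hours 16 minutes layover in Eucla → 09:31 UTC.
Add 5 hours and 15 minutes leg 3 → 14:46 UTC.
Anchorage is UTC−8:00, so local arrival = 14:46 − 8:00 = 06:46 on Jun 10.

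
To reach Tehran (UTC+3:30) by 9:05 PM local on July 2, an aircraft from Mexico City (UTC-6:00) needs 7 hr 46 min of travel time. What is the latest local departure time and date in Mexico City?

3:49 AM on July 2

Target arrival in UTC: 9:05 PM − 3:30 = 5:35 PM on Jul 2.
Subtract 7 hours 46 minutes → departure 9:49 AM UTC on Jul 2.
Mexico City is UTC−6:00: 9:49 AM − 6:00 = 3:49 AM on Jul 2.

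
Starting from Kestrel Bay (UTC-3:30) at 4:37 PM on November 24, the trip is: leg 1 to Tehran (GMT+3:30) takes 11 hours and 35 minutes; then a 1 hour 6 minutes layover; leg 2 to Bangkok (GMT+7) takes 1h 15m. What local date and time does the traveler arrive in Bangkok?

5:03 PM on Nov 25

Convert departure to UTC: 4:37 PM + 3:30 = 8:07 PM UTC on Nov 24.
Add 11 hours 35 minutes leg 1 → 7:42 AM UTC (Nov 25).
Add 1 hour and 6 minutes layover in Tehran → 8:48 AM UTC.
Add 1 hour and 15 minutes leg 2 → 10:03 AM UTC.
Bangkok is UTC+7:00, so local arrival = 10:03 AM + 7:00 = 5:03 PM on Nov 25.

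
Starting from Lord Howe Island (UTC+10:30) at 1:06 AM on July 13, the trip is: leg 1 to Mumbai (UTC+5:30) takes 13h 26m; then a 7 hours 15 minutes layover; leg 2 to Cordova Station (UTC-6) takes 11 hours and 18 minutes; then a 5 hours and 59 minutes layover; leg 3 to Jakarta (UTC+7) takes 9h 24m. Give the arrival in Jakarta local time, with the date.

Convert departure to UTC: 1:06 AM − 10:30 = 2:36 PM UTC on Jul 12.
Add 13 hours and 26 minutes leg 1 → 4:02 AM UTC (Jul 13).
Add 7 hours and 15 minutes layover in Mumbai → 11:17 AM UTC.
Add 11 hours 18 minutes leg 2 → 10:35 PM UTC.
Add 5 hours and 59 minutes layover in Cordova Station → 4:34 AM UTC (Jul 14).
Add 9 hours 24 minutes leg 3 → 1:58 PM UTC.
Jakarta is UTC+7:00, so local arrival = 1:58 PM + 7:00 = 8:58 PM on Jul 14.

8:58 PM on July 14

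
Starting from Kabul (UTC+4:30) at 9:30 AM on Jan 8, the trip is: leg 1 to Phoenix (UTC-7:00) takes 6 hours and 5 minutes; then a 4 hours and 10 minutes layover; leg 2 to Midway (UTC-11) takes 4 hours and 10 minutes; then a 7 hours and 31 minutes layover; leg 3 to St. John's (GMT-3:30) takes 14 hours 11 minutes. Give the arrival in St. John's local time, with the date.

1:37 PM on January 9

Convert departure to UTC: 9:30 AM − 4:30 = 5:00 AM UTC on Jan 8.
Add 6 hours and 5 minutes leg 1 → 11:05 AM UTC.
Add 4 hours and 10 minutes layover in Phoenix → 3:15 PM UTC.
Add 4 hours 10 minutes leg 2 → 7:25 PM UTC.
Add 7 hours and 31 minutes layover in Midway → 2:56 AM UTC (Jan 9).
Add 14 hours and 11 minutes leg 3 → 5:07 PM UTC.
St. John's is UTC−3:30, so local arrival = 5:07 PM − 3:30 = 1:37 PM on Jan 9.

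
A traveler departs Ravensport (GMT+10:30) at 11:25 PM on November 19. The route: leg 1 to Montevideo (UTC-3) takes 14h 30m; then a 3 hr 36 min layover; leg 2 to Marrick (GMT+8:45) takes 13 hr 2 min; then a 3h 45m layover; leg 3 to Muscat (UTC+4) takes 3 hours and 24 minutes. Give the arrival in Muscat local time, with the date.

7:12 AM on November 21

Convert departure to UTC: 11:25 PM − 10:30 = 12:55 PM UTC on Nov 19.
Add 14 hours and 30 minutes leg 1 → 3:25 AM UTC (Nov 20).
Add 3 hours 36 minutes layover in Montevideo → 7:01 AM UTC.
Add 13 hours 2 minutes leg 2 → 8:03 PM UTC.
Add 3 hours 45 minutes layover in Marrick → 11:48 PM UTC.
Add 3 hours and 24 minutes leg 3 → 3:12 AM UTC (Nov 21).
Muscat is UTC+4:00, so local arrival = 3:12 AM + 4:00 = 7:12 AM on Nov 21.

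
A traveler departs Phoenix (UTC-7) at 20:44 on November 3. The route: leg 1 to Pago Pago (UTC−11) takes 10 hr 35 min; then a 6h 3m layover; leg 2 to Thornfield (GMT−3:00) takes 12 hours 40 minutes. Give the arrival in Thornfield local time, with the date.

06:02 on Nov 5

Convert departure to UTC: 20:44 + 7:00 = 03:44 UTC on Nov 4.
Add 10 hours and 35 minutes leg 1 → 14:19 UTC.
Add 6 hours 3 minutes layover in Pago Pago → 20:22 UTC.
Add 12 hours and 40 minutes leg 2 → 09:02 UTC (Nov 5).
Thornfield is UTC−3:00, so local arrival = 09:02 − 3:00 = 06:02 on Nov 5.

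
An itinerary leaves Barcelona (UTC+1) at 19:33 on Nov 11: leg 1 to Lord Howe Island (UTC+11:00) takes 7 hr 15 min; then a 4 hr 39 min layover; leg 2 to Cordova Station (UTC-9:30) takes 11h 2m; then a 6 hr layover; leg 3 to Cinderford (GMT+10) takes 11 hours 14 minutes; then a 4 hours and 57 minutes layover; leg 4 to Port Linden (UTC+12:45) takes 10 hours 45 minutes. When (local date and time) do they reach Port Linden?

Convert departure to UTC: 19:33 − 1:00 = 18:33 UTC on Nov 11.
Add 7 hours 15 minutes leg 1 → 01:48 UTC (Nov 12).
Add 4 hours and 39 minutes layover in Lord Howe Island → 06:27 UTC.
Add 11 hours and 2 minutes leg 2 → 17:29 UTC.
Add 6 hours layover in Cordova Station → 23:29 UTC.
Add 11 hours 14 minutes leg 3 → 10:43 UTC (Nov 13).
Add 4 hours and 57 minutes layover in Cinderford → 15:40 UTC.
Add 10 hours 45 minutes leg 4 → 02:25 UTC (Nov 14).
Port Linden is UTC+12:45, so local arrival = 02:25 + 12:45 = 15:10 on Nov 14.

15:10 on November 14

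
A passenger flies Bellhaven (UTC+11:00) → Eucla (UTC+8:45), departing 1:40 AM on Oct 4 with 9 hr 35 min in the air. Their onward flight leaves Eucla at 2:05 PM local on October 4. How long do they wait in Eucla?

Convert departure to UTC: 1:40 AM − 11:00 = 2:40 PM UTC on Oct 3.
Add 9 hours 35 minutes flight time → 12:15 AM UTC (Oct 4).
Eucla is UTC+8:45, so local arrival = 12:15 AM + 8:45 = 9:00 AM on Oct 4.
Layover = 2:05 PM − 9:00 AM = 5 hours 5 minutes.

5 hours 5 minutes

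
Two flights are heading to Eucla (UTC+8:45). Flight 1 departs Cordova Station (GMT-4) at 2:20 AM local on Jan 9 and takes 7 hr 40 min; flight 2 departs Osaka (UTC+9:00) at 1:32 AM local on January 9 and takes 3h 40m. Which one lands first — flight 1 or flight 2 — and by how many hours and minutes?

Flight 1 in UTC: 2:20 AM + 4:00 = 6:20 AM on Jan 9.
+7 hours and 40 minutes → arrive 2:00 PM UTC on Jan 9.
Flight 2 in UTC: 1:32 AM − 9:00 = 4:32 PM on Jan 8.
+3 hours and 40 minutes → arrive 8:12 PM UTC on Jan 8.
Flight 2 lands earlier by 17 hours 48 minutes.

the second, by 17 hours 48 minutes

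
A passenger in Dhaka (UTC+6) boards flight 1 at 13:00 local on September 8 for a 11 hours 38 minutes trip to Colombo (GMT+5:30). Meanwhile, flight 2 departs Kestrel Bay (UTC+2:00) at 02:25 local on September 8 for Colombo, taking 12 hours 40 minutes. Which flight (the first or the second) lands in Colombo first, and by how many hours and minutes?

the second, by 5 hours 33 minutes

Flight 1 in UTC: 13:00 − 6:00 = 07:00 on Sep 8.
+11 hours and 38 minutes → arrive 18:38 UTC on Sep 8.
Flight 2 in UTC: 02:25 − 2:00 = 00:25 on Sep 8.
+12 hours 40 minutes → arrive 13:05 UTC on Sep 8.
Flight 2 lands earlier by 5 hours 33 minutes.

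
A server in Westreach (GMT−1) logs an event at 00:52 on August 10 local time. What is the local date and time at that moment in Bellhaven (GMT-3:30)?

22:22 on Aug 9

In UTC: 00:52 + 1:00 = 01:52 on Aug 10.
Bellhaven is UTC−3:30: 01:52 − 3:30 = 22:22 on Aug 9.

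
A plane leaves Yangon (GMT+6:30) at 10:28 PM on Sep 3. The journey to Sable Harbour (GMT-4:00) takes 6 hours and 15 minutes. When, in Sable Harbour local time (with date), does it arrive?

Sable Harbour is 10:30 behind Yangon.
After 6 hours and 15 minutes it is 4:43 AM (Sep 4) in Yangon.
Shift by the zone difference: 4:43 AM − 10:30 = 6:13 PM on Sep 3 in Sable Harbour.

6:13 PM on Sep 3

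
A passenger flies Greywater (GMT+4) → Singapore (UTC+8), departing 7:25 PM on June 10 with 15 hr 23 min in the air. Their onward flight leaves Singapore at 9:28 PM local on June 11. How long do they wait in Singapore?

Convert departure to UTC: 7:25 PM − 4:00 = 3:25 PM UTC on Jun 10.
Add 15 hours and 23 minutes flight time → 6:48 AM UTC (Jun 11).
Singapore is UTC+8:00, so local arrival = 6:48 AM + 8:00 = 2:48 PM on Jun 11.
Layover = 9:28 PM − 2:48 PM = 6 hours 40 minutes.

6 hours 40 minutes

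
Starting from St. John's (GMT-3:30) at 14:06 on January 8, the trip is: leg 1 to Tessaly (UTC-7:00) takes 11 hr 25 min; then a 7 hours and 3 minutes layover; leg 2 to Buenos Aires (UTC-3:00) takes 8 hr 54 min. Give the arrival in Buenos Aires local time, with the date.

Convert departure to UTC: 14:06 + 3:30 = 17:36 UTC on Jan 8.
Add 11 hours 25 minutes leg 1 → 05:01 UTC (Jan 9).
Add 7 hours 3 minutes layover in Tessaly → 12:04 UTC.
Add 8 hours and 54 minutes leg 2 → 20:58 UTC.
Buenos Aires is UTC−3:00, so local arrival = 20:58 − 3:00 = 17:58 on Jan 9.

17:58 on January 9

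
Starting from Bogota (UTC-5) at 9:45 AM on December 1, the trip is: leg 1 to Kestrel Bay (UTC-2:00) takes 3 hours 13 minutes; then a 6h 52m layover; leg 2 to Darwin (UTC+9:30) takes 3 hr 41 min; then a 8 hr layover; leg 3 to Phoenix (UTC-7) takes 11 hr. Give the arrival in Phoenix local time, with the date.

4:31 PM on December 2

Convert departure to UTC: 9:45 AM + 5:00 = 2:45 PM UTC on Dec 1.
Add 3 hours 13 minutes leg 1 → 5:58 PM UTC.
Add 6 hours and 52 minutes layover in Kestrel Bay → 12:50 AM UTC (Dec 2).
Add 3 hours 41 minutes leg 2 → 4:31 AM UTC.
Add 8 hours layover in Darwin → 12:31 PM UTC.
Add 11 hours leg 3 → 11:31 PM UTC.
Phoenix is UTC−7:00, so local arrival = 11:31 PM − 7:00 = 4:31 PM on Dec 2.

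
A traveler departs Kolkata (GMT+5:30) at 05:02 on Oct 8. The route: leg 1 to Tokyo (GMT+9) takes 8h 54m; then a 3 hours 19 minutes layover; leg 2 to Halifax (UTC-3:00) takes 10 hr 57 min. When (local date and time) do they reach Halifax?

Convert departure to UTC: 05:02 − 5:30 = 23:32 UTC on Oct 7.
Add 8 hours 54 minutes leg 1 → 08:26 UTC (Oct 8).
Add 3 hours 19 minutes layover in Tokyo → 11:45 UTC.
Add 10 hours 57 minutes leg 2 → 22:42 UTC.
Halifax is UTC−3:00, so local arrival = 22:42 − 3:00 = 19:42 on Oct 8.

19:42 on Oct 8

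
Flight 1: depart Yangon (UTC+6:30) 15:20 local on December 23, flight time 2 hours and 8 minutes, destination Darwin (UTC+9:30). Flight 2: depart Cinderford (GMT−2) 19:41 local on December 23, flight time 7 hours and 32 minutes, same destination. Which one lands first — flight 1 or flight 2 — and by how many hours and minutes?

the first, by 18 hours 15 minutes

Flight 1 in UTC: 15:20 − 6:30 = 08:50 on Dec 23.
+2 hours and 8 minutes → arrive 10:58 UTC on Dec 23.
Flight 2 in UTC: 19:41 + 2:00 = 21:41 on Dec 23.
+7 hours and 32 minutes → arrive 05:13 UTC on Dec 24.
Flight 1 lands earlier by 18 hours 15 minutes.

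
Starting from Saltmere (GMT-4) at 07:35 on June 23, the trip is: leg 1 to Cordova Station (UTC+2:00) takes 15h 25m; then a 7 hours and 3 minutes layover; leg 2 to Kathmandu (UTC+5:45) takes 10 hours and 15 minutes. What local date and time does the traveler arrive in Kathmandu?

02:03 on Jun 25

Convert departure to UTC: 07:35 + 4:00 = 11:35 UTC on Jun 23.
Add 15 hours 25 minutes leg 1 → 03:00 UTC (Jun 24).
Add 7 hours and 3 minutes layover in Cordova Station → 10:03 UTC.
Add 10 hours and 15 minutes leg 2 → 20:18 UTC.
Kathmandu is UTC+5:45, so local arrival = 20:18 + 5:45 = 02:03 on Jun 25.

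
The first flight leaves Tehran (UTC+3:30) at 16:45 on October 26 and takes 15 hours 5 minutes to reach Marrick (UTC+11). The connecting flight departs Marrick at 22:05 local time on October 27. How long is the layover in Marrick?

Convert departure to UTC: 16:45 − 3:30 = 13:15 UTC on Oct 26.
Add 15 hours and 5 minutes flight time → 04:20 UTC (Oct 27).
Marrick is UTC+11:00, so local arrival = 04:20 + 11:00 = 15:20 on Oct 27.
Layover = 22:05 − 15:20 = 6 hours 45 minutes.

6 hours 45 minutes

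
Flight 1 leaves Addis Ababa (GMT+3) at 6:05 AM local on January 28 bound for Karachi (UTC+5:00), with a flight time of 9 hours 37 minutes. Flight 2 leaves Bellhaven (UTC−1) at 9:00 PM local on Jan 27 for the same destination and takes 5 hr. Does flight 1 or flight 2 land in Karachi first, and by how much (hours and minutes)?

Flight 1 in UTC: 6:05 AM − 3:00 = 3:05 AM on Jan 28.
+9 hours and 37 minutes → arrive 12:42 PM UTC on Jan 28.
Flight 2 in UTC: 9:00 PM + 1:00 = 10:00 PM on Jan 27.
+5 hours → arrive 3:00 AM UTC on Jan 28.
Flight 2 lands earlier by 9 hours 42 minutes.

the second, by 9 hours 42 minutes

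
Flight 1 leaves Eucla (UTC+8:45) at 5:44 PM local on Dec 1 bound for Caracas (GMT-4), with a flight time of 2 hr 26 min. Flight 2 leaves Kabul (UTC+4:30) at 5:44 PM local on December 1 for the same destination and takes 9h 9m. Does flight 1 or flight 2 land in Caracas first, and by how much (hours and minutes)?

the first, by 10 hours 58 minutes

Flight 1 in UTC: 5:44 PM − 8:45 = 8:59 AM on Dec 1.
+2 hours and 26 minutes → arrive 11:25 AM UTC on Dec 1.
Flight 2 in UTC: 5:44 PM − 4:30 = 1:14 PM on Dec 1.
+9 hours 9 minutes → arrive 10:23 PM UTC on Dec 1.
Flight 1 lands earlier by 10 hours 58 minutes.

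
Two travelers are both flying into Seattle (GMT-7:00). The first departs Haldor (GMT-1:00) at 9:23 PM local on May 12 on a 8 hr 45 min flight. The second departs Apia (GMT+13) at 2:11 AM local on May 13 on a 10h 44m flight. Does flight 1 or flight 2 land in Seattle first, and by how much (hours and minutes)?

the second, by 7 hours 13 minutes

Flight 1 in UTC: 9:23 PM + 1:00 = 10:23 PM on May 12.
+8 hours and 45 minutes → arrive 7:08 AM UTC on May 13.
Flight 2 in UTC: 2:11 AM − 13:00 = 1:11 PM on May 12.
+10 hours and 44 minutes → arrive 11:55 PM UTC on May 12.
Flight 2 lands earlier by 7 hours 13 minutes.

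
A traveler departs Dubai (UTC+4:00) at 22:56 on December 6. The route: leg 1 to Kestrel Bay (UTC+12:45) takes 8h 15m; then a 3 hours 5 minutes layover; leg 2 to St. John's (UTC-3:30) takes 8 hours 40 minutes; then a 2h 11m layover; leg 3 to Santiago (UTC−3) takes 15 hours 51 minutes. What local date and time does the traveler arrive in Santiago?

Convert departure to UTC: 22:56 − 4:00 = 18:56 UTC on Dec 6.
Add 8 hours and 15 minutes leg 1 → 03:11 UTC (Dec 7).
Add 3 hours and 5 minutes layover in Kestrel Bay → 06:16 UTC.
Add 8 hours and 40 minutes leg 2 → 14:56 UTC.
Add 2 hours 11 minutes layover in St. John's → 17:07 UTC.
Add 15 hours and 51 minutes leg 3 → 08:58 UTC (Dec 8).
Santiago is UTC−3:00, so local arrival = 08:58 − 3:00 = 05:58 on Dec 8.

05:58 on Dec 8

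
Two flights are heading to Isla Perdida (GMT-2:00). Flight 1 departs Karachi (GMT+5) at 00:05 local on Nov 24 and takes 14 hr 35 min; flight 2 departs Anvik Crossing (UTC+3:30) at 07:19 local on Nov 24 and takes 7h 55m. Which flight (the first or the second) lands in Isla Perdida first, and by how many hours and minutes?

the first, by 2 hours 4 minutes

Flight 1 in UTC: 00:05 − 5:00 = 19:05 on Nov 23.
+14 hours 35 minutes → arrive 09:40 UTC on Nov 24.
Flight 2 in UTC: 07:19 − 3:30 = 03:49 on Nov 24.
+7 hours and 55 minutes → arrive 11:44 UTC on Nov 24.
Flight 1 lands earlier by 2 hours 4 minutes.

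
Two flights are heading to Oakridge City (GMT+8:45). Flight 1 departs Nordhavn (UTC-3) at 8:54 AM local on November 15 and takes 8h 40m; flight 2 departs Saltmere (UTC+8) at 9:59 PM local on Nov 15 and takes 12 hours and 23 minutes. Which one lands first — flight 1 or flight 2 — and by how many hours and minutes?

the first, by 5 hours 48 minutes

Flight 1 in UTC: 8:54 AM + 3:00 = 11:54 AM on Nov 15.
+8 hours 40 minutes → arrive 8:34 PM UTC on Nov 15.
Flight 2 in UTC: 9:59 PM − 8:00 = 1:59 PM on Nov 15.
+12 hours and 23 minutes → arrive 2:22 AM UTC on Nov 16.
Flight 1 lands earlier by 5 hours 48 minutes.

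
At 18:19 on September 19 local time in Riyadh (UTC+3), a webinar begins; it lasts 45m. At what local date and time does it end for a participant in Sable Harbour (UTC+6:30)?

22:34 on September 19

Convert start to UTC: 18:19 − 3:00 = 15:19 UTC on Sep 19.
Add 45 minutes duration → 16:04 UTC.
Sable Harbour is UTC+6:30, so local end time = 16:04 + 6:30 = 22:34 on Sep 19.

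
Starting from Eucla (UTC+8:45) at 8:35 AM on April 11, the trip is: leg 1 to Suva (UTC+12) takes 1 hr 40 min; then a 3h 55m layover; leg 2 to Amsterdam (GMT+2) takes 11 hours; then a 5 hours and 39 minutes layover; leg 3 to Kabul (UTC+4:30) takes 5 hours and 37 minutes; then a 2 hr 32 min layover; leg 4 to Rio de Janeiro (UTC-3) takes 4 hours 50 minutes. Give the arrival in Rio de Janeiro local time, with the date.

8:03 AM on April 12

Convert departure to UTC: 8:35 AM − 8:45 = 11:50 PM UTC on Apr 10.
Add 1 hour and 40 minutes leg 1 → 1:30 AM UTC (Apr 11).
Add 3 hours and 55 minutes layover in Suva → 5:25 AM UTC.
Add 11 hours leg 2 → 4:25 PM UTC.
Add 5 hours 39 minutes layover in Amsterdam → 10:04 PM UTC.
Add 5 hours 37 minutes leg 3 → 3:41 AM UTC (Apr 12).
Add 2 hours and 32 minutes layover in Kabul → 6:13 AM UTC.
Add 4 hours and 50 minutes leg 4 → 11:03 AM UTC.
Rio de Janeiro is UTC−3:00, so local arrival = 11:03 AM − 3:00 = 8:03 AM on Apr 12.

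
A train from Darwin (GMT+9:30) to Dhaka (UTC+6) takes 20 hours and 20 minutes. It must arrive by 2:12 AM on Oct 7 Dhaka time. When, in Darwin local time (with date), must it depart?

Target arrival in UTC: 2:12 AM − 6:00 = 8:12 PM on Oct 6.
Subtract 20 hours and 20 minutes → departure 11:52 PM UTC on Oct 5.
Darwin is UTC+9:30: 11:52 PM + 9:30 = 9:22 AM on Oct 6.

9:22 AM on October 6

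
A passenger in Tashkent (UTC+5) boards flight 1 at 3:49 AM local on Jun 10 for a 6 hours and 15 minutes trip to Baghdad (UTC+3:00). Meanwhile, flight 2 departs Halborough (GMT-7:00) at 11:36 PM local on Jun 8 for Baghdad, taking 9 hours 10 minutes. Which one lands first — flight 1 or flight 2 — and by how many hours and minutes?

the second, by 13 hours 18 minutes

Flight 1 in UTC: 3:49 AM − 5:00 = 10:49 PM on Jun 9.
+6 hours 15 minutes → arrive 5:04 AM UTC on Jun 10.
Flight 2 in UTC: 11:36 PM + 7:00 = 6:36 AM on Jun 9.
+9 hours and 10 minutes → arrive 3:46 PM UTC on Jun 9.
Flight 2 lands earlier by 13 hours 18 minutes.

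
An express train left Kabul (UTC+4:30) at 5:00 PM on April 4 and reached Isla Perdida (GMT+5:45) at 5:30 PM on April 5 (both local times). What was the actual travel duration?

23 hours 15 minutes

Departure in UTC: 5:00 PM − 4:30 = 12:30 PM on Apr 4.
Arrival in UTC: 5:30 PM − 5:45 = 11:45 AM on Apr 5.
Elapsed = 11:45 AM − 12:30 PM (+1 day) = 23 hours 15 minutes.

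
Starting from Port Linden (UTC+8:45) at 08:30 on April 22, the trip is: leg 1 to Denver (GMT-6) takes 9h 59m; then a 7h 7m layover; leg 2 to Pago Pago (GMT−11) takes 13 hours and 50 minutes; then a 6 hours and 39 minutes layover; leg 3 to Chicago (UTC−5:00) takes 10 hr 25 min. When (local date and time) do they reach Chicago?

18:45 on April 23

Convert departure to UTC: 08:30 − 8:45 = 23:45 UTC on Apr 21.
Add 9 hours 59 minutes leg 1 → 09:44 UTC (Apr 22).
Add 7 hours 7 minutes layover in Denver → 16:51 UTC.
Add 13 hours 50 minutes leg 2 → 06:41 UTC (Apr 23).
Add 6 hours 39 minutes layover in Pago Pago → 13:20 UTC.
Add 10 hours and 25 minutes leg 3 → 23:45 UTC.
Chicago is UTC−5:00, so local arrival = 23:45 − 5:00 = 18:45 on Apr 23.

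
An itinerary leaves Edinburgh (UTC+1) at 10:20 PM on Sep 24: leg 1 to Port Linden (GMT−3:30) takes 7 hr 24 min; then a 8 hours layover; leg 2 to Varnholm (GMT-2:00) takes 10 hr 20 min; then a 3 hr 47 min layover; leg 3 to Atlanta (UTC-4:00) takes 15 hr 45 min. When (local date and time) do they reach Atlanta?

Convert departure to UTC: 10:20 PM − 1:00 = 9:20 PM UTC on Sep 24.
Add 7 hours and 24 minutes leg 1 → 4:44 AM UTC (Sep 25).
Add 8 hours layover in Port Linden → 12:44 PM UTC.
Add 10 hours 20 minutes leg 2 → 11:04 PM UTC.
Add 3 hours 47 minutes layover in Varnholm → 2:51 AM UTC (Sep 26).
Add 15 hours 45 minutes leg 3 → 6:36 PM UTC.
Atlanta is UTC−4:00, so local arrival = 6:36 PM − 4:00 = 2:36 PM on Sep 26.

2:36 PM on September 26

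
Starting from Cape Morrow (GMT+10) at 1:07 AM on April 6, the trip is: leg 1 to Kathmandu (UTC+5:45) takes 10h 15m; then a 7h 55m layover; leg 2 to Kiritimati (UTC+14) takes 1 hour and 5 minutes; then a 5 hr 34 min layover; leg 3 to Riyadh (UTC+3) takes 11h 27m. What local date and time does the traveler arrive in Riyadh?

Convert departure to UTC: 1:07 AM − 10:00 = 3:07 PM UTC on Apr 5.
Add 10 hours and 15 minutes leg 1 → 1:22 AM UTC (Apr 6).
Add 7 hours 55 minutes layover in Kathmandu → 9:17 AM UTC.
Add 1 hour 5 minutes leg 2 → 10:22 AM UTC.
Add 5 hours 34 minutes layover in Kiritimati → 3:56 PM UTC.
Add 11 hours and 27 minutes leg 3 → 3:23 AM UTC (Apr 7).
Riyadh is UTC+3:00, so local arrival = 3:23 AM + 3:00 = 6:23 AM on Apr 7.

6:23 AM on Apr 7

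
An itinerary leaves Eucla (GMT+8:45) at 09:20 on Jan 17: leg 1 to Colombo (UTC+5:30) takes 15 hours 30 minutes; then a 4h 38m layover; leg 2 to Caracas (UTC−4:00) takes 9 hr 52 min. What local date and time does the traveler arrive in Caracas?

02:35 on January 18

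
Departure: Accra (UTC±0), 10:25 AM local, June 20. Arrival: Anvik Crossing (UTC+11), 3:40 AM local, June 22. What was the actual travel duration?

Departure is already UTC: 10:25 AM on Jun 20.
Arrival in UTC: 3:40 AM − 11:00 = 4:40 PM on Jun 21.
Elapsed = 4:40 PM − 10:25 AM (+1 day) = 30 hours 15 minutes.

30 hours 15 minutes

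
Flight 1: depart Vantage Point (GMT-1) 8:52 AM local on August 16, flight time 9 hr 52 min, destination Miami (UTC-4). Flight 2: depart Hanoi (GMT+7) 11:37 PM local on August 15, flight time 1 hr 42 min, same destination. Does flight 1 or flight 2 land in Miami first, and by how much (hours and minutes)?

the second, by 25 hours 25 minutes

Flight 1 in UTC: 8:52 AM + 1:00 = 9:52 AM on Aug 16.
+9 hours 52 minutes → arrive 7:44 PM UTC on Aug 16.
Flight 2 in UTC: 11:37 PM − 7:00 = 4:37 PM on Aug 15.
+1 hour and 42 minutes → arrive 6:19 PM UTC on Aug 15.
Flight 2 lands earlier by 25 hours 25 minutes.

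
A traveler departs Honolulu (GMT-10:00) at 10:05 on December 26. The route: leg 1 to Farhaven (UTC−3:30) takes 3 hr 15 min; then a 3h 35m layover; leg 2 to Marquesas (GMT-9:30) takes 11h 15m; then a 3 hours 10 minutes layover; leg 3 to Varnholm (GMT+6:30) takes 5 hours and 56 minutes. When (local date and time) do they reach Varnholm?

Convert departure to UTC: 10:05 + 10:00 = 20:05 UTC on Dec 26.
Add 3 hours 15 minutes leg 1 → 23:20 UTC.
Add 3 hours and 35 minutes layover in Farhaven → 02:55 UTC (Dec 27).
Add 11 hours 15 minutes leg 2 → 14:10 UTC.
Add 3 hours 10 minutes layover in Marquesas → 17:20 UTC.
Add 5 hours 56 minutes leg 3 → 23:16 UTC.
Varnholm is UTC+6:30, so local arrival = 23:16 + 6:30 = 05:46 on Dec 28.

05:46 on Dec 28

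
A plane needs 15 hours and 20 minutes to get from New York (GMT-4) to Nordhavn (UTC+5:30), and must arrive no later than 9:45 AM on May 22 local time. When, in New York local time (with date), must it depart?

8:55 AM on May 21

Target arrival in UTC: 9:45 AM − 5:30 = 4:15 AM on May 22.
Subtract 15 hours 20 minutes → departure 12:55 PM UTC on May 21.
New York is UTC−4:00: 12:55 PM − 4:00 = 8:55 AM on May 21.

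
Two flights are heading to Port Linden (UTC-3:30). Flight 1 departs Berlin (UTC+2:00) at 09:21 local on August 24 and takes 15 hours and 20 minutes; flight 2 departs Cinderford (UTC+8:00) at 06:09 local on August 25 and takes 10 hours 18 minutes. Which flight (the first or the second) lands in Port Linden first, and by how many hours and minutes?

the first, by 9 hours 46 minutes

Flight 1 in UTC: 09:21 − 2:00 = 07:21 on Aug 24.
+15 hours 20 minutes → arrive 22:41 UTC on Aug 24.
Flight 2 in UTC: 06:09 − 8:00 = 22:09 on Aug 24.
+10 hours 18 minutes → arrive 08:27 UTC on Aug 25.
Flight 1 lands earlier by 9 hours 46 minutes.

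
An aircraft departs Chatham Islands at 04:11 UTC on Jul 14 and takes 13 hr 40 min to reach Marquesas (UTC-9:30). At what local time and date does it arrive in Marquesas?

Departure is given in UTC: 04:11 on Jul 14.
Add 13 hours and 40 minutes → 17:51 UTC.
Marquesas is UTC−9:30: 17:51 − 9:30 = 08:21 on Jul 14.

08:21 on July 14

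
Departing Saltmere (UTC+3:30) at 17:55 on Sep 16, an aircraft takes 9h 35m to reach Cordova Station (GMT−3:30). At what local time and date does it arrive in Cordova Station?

Convert departure to UTC: 17:55 − 3:30 = 14:25 UTC on Sep 16.
Add 9 hours 35 minutes travel time → 00:00 UTC (Sep 17).
Cordova Station is UTC−3:30, so local arrival = 00:00 − 3:30 = 20:30 on Sep 16.

20:30 on September 16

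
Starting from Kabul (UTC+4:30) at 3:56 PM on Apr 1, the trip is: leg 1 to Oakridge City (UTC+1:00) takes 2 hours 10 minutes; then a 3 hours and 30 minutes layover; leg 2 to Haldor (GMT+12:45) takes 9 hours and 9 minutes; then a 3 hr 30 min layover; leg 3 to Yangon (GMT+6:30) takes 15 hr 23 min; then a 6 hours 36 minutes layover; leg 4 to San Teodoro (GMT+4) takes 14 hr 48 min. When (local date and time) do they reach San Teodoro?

10:32 PM on Apr 3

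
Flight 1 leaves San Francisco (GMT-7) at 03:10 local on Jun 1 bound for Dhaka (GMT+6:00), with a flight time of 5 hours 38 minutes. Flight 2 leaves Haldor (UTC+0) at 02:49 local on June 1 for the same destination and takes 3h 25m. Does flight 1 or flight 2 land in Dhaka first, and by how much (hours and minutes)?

the second, by 9 hours 34 minutes

Flight 1 in UTC: 03:10 + 7:00 = 10:10 on Jun 1.
+5 hours and 38 minutes → arrive 15:48 UTC on Jun 1.
Flight 2 departs at 02:49 UTC (Jun 1).
+3 hours and 25 minutes → arrive 06:14 UTC on Jun 1.
Flight 2 lands earlier by 9 hours 34 minutes.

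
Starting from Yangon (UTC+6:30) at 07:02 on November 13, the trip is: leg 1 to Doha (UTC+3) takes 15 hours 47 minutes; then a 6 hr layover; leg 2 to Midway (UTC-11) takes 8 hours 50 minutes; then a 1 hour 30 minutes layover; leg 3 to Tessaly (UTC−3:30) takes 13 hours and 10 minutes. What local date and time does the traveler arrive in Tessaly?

18:19 on Nov 14

Convert departure to UTC: 07:02 − 6:30 = 00:32 UTC on Nov 13.
Add 15 hours 47 minutes leg 1 → 16:19 UTC.
Add 6 hours layover in Doha → 22:19 UTC.
Add 8 hours 50 minutes leg 2 → 07:09 UTC (Nov 14).
Add 1 hour 30 minutes layover in Midway → 08:39 UTC.
Add 13 hours and 10 minutes leg 3 → 21:49 UTC.
Tessaly is UTC−3:30, so local arrival = 21:49 − 3:30 = 18:19 on Nov 14.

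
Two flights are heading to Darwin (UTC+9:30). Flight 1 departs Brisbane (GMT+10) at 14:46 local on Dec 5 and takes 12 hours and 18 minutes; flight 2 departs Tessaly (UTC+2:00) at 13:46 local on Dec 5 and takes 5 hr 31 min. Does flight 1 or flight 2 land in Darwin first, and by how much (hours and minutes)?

Flight 1 in UTC: 14:46 − 10:00 = 04:46 on Dec 5.
+12 hours 18 minutes → arrive 17:04 UTC on Dec 5.
Flight 2 in UTC: 13:46 − 2:00 = 11:46 on Dec 5.
+5 hours 31 minutes → arrive 17:17 UTC on Dec 5.
Flight 1 lands earlier by 13 minutes.

the first, by 13 minutes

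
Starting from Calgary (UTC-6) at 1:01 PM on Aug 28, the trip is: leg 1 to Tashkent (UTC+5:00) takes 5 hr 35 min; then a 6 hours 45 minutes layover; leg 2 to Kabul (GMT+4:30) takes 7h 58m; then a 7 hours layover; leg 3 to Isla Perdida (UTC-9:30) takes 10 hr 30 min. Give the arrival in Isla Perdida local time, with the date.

11:19 PM on August 29

Convert departure to UTC: 1:01 PM + 6:00 = 7:01 PM UTC on Aug 28.
Add 5 hours and 35 minutes leg 1 → 12:36 AM UTC (Aug 29).
Add 6 hours and 45 minutes layover in Tashkent → 7:21 AM UTC.
Add 7 hours and 58 minutes leg 2 → 3:19 PM UTC.
Add 7 hours layover in Kabul → 10:19 PM UTC.
Add 10 hours 30 minutes leg 3 → 8:49 AM UTC (Aug 30).
Isla Perdida is UTC−9:30, so local arrival = 8:49 AM − 9:30 = 11:19 PM on Aug 29.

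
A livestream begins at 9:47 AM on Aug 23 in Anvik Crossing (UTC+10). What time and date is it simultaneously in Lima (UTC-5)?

6:47 PM on August 22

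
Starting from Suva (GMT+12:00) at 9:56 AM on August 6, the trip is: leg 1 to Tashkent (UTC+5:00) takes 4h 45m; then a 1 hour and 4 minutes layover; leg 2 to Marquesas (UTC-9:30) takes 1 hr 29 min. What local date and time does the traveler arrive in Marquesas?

Convert departure to UTC: 9:56 AM − 12:00 = 9:56 PM UTC on Aug 5.
Add 4 hours 45 minutes leg 1 → 2:41 AM UTC (Aug 6).
Add 1 hour 4 minutes layover in Tashkent → 3:45 AM UTC.
Add 1 hour and 29 minutes leg 2 → 5:14 AM UTC.
Marquesas is UTC−9:30, so local arrival = 5:14 AM − 9:30 = 7:44 PM on Aug 5.

7:44 PM on August 5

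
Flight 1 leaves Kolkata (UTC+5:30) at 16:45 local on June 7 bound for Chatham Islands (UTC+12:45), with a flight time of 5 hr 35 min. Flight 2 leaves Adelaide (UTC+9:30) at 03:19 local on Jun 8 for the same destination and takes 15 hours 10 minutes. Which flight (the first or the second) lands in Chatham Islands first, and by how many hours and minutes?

Flight 1 in UTC: 16:45 − 5:30 = 11:15 on Jun 7.
+5 hours and 35 minutes → arrive 16:50 UTC on Jun 7.
Flight 2 in UTC: 03:19 − 9:30 = 17:49 on Jun 7.
+15 hours and 10 minutes → arrive 08:59 UTC on Jun 8.
Flight 1 lands earlier by 16 hours 9 minutes.

the first, by 16 hours 9 minutes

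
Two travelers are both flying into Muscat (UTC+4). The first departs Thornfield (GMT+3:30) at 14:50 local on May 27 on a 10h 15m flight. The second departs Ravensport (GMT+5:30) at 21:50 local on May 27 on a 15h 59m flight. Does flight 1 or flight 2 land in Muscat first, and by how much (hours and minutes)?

the first, by 10 hours 44 minutes

Flight 1 in UTC: 14:50 − 3:30 = 11:20 on May 27.
+10 hours and 15 minutes → arrive 21:35 UTC on May 27.
Flight 2 in UTC: 21:50 − 5:30 = 16:20 on May 27.
+15 hours and 59 minutes → arrive 08:19 UTC on May 28.
Flight 1 lands earlier by 10 hours 44 minutes.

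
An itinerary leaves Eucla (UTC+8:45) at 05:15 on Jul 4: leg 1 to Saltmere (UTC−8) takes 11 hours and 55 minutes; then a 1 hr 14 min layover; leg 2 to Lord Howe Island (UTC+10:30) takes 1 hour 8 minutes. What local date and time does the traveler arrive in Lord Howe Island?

21:17 on July 4

Convert departure to UTC: 05:15 − 8:45 = 20:30 UTC on Jul 3.
Add 11 hours 55 minutes leg 1 → 08:25 UTC (Jul 4).
Add 1 hour and 14 minutes layover in Saltmere → 09:39 UTC.
Add 1 hour 8 minutes leg 2 → 10:47 UTC.
Lord Howe Island is UTC+10:30, so local arrival = 10:47 + 10:30 = 21:17 on Jul 4.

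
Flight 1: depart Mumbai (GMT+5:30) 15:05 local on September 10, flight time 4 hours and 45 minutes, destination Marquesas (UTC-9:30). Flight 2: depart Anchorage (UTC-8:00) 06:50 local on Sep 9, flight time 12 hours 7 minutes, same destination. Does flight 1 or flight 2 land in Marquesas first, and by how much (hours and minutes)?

the second, by 11 hours 23 minutes

Flight 1 in UTC: 15:05 − 5:30 = 09:35 on Sep 10.
+4 hours and 45 minutes → arrive 14:20 UTC on Sep 10.
Flight 2 in UTC: 06:50 + 8:00 = 14:50 on Sep 9.
+12 hours 7 minutes → arrive 02:57 UTC on Sep 10.
Flight 2 lands earlier by 11 hours 23 minutes.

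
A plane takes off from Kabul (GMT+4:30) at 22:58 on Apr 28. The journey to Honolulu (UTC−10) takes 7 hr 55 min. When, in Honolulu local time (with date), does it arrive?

Convert departure to UTC: 22:58 − 4:30 = 18:28 UTC on Apr 28.
Add 7 hours 55 minutes travel time → 02:23 UTC (Apr 29).
Honolulu is UTC−10:00, so local arrival = 02:23 − 10:00 = 16:23 on Apr 28.

16:23 on Apr 28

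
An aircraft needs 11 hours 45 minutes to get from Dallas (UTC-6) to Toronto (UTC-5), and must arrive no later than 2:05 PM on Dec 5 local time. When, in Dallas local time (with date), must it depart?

Target arrival in UTC: 2:05 PM + 5:00 = 7:05 PM on Dec 5.
Subtract 11 hours 45 minutes → departure 7:20 AM UTC on Dec 5.
Dallas is UTC−6:00: 7:20 AM − 6:00 = 1:20 AM on Dec 5.

1:20 AM on December 5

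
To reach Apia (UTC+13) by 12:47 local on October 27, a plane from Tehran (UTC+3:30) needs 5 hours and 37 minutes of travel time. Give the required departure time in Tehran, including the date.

21:40 on October 26

Target arrival in UTC: 12:47 − 13:00 = 23:47 on Oct 26.
Subtract 5 hours and 37 minutes → departure 18:10 UTC on Oct 26.
Tehran is UTC+3:30: 18:10 + 3:30 = 21:40 on Oct 26.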